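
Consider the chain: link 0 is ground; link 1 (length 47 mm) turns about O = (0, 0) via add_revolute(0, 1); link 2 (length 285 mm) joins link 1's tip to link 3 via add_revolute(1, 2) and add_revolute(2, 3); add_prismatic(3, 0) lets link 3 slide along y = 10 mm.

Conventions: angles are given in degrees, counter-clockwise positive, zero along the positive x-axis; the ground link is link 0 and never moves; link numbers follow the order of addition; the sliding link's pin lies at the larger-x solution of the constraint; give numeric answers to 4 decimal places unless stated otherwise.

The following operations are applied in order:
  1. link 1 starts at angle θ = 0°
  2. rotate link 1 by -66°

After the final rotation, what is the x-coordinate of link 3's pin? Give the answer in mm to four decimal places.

geometry: r = 47 mm, L = 285 mm, e = 10 mm; θ starts at 0°
rotate link 1 by -66°: θ ← 0° -66° = -66°
crank pin P = (r cos θ, r sin θ) = (19.116622, -42.936637)
h = r sin θ − e = -42.936637 − 10 = -52.936637
x = r cos θ + √(L² − h²) = 19.116622 + 280.040555 = 299.157177

299.1572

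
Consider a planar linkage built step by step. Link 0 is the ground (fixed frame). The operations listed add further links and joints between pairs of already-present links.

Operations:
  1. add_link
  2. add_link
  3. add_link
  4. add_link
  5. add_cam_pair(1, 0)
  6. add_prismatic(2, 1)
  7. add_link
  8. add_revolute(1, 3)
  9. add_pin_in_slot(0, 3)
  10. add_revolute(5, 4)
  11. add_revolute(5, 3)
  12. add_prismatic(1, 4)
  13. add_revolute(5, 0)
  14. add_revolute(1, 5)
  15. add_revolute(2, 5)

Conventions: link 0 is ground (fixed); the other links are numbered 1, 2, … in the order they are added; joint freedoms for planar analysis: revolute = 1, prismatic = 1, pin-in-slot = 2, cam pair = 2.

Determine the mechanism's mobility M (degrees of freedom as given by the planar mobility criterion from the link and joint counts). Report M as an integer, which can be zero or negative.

(L,J1,J2)=(1,0,0); link0 fixed
link1: (2,0,0)
link2: (3,0,0)
link3: (4,0,0)
link4: (5,0,0)
C 1-0 [J2]: (5,0,1)
P 2-1 [J1]: (5,1,1)
link5: (6,1,1)
R 1-3 [J1]: (6,2,1)
PS 0-3 [J2]: (6,2,2)
R 5-4 [J1]: (6,3,2)
R 5-3 [J1]: (6,4,2)
P 1-4 [J1]: (6,5,2)
R 5-0 [J1]: (6,6,2)
R 1-5 [J1]: (6,7,2)
R 2-5 [J1]: (6,8,2)
Grübler: 3·5 − 2·8 − 2 = -3

M = -3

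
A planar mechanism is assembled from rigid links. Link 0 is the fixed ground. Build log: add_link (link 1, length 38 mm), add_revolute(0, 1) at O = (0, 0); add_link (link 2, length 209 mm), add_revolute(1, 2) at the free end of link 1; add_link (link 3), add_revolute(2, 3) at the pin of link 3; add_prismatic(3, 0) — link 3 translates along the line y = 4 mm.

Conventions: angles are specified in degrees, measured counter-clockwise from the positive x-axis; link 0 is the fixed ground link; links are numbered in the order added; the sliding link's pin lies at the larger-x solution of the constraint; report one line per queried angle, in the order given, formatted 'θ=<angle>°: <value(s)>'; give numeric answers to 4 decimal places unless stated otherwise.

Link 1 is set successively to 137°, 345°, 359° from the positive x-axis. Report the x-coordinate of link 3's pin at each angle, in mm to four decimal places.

geometry: r = 38 mm, L = 209 mm, e = 4 mm
θ=137°: crank pin P = (r cos θ, r sin θ) = (-27.791441, 25.915938)
θ=137°: h = r sin θ − e = 25.915938 − 4 = 21.915938
θ=137°: x = r cos θ + √(L² − h²) = -27.791441 + 207.847761 = 180.056320
θ=345°: crank pin P = (r cos θ, r sin θ) = (36.705181, -9.835124)
θ=345°: h = r sin θ − e = -9.835124 − 4 = -13.835124
θ=345°: x = r cos θ + √(L² − h²) = 36.705181 + 208.541577 = 245.246758
θ=359°: crank pin P = (r cos θ, r sin θ) = (37.994212, -0.663191)
θ=359°: h = r sin θ − e = -0.663191 − 4 = -4.663191
θ=359°: x = r cos θ + √(L² − h²) = 37.994212 + 208.947971 = 246.942184

θ=137°: 180.0563
θ=345°: 245.2468
θ=359°: 246.9422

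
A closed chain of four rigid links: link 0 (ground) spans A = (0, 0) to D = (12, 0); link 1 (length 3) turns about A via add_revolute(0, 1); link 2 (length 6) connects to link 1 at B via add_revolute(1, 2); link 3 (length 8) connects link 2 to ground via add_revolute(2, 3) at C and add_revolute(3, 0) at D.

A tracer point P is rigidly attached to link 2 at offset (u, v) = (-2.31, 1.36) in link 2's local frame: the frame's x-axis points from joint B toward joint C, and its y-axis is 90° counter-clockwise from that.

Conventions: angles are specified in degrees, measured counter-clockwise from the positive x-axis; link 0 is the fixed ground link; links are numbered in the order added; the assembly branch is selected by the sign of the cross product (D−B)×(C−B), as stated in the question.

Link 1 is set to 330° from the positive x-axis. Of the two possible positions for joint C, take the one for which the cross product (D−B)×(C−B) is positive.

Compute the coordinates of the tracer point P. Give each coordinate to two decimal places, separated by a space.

A=(0,0), D=(12.00,0)
B = A + 3.00·(cos330°, sin330°) = (2.5981, -1.5000)
|BD| = 9.5208
circle(B,6.00) ∩ circle(D,8.00): a=3.2900, h=5.0176
  candidates: C₊=(5.0564,3.9733) cross=47.772; C₋=(6.6375,-5.9366) cross=-47.772
  branch + wants cross > 0 → take C=(5.0564,3.9733) (cross=47.772)
ex = (C−B)/|BC| = (0.4097,0.9122); ey = (-0.9122,0.4097)
P = B + -2.31·ex + 1.36·ey = (0.4110,-3.0500)

0.41 -3.05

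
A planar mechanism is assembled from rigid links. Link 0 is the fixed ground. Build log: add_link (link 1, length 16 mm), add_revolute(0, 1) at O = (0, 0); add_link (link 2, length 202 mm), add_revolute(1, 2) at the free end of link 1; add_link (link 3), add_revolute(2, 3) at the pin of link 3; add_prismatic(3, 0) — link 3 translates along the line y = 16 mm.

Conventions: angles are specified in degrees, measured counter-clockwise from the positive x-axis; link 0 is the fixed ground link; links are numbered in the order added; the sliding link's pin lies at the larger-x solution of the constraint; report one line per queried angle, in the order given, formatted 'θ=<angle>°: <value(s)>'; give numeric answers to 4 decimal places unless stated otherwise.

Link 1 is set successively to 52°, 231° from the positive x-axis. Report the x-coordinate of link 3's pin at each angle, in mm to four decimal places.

geometry: r = 16 mm, L = 202 mm, e = 16 mm
θ=52°: crank pin P = (r cos θ, r sin θ) = (9.850584, 12.608172)
θ=52°: h = r sin θ − e = 12.608172 − 16 = -3.391828
θ=52°: x = r cos θ + √(L² − h²) = 9.850584 + 201.971522 = 211.822105
θ=231°: crank pin P = (r cos θ, r sin θ) = (-10.069126, -12.434335)
θ=231°: h = r sin θ − e = -12.434335 − 16 = -28.434335
θ=231°: x = r cos θ + √(L² − h²) = -10.069126 + 199.988721 = 189.919595

θ=52°: 211.8221
θ=231°: 189.9196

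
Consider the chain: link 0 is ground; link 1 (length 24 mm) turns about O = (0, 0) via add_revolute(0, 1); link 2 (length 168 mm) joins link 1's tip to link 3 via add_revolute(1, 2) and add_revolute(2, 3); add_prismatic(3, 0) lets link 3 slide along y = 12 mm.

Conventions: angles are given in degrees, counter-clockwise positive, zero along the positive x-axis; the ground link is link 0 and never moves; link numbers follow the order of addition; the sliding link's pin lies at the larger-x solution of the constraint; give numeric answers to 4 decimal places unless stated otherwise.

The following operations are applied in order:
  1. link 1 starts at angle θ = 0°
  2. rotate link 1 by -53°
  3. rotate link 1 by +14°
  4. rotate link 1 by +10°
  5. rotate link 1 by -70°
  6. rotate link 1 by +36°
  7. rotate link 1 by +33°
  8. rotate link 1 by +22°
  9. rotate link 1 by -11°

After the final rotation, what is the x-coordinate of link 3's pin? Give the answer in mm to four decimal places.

geometry: r = 24 mm, L = 168 mm, e = 12 mm; θ starts at 0°
rotate link 1 by -53°: θ ← 0° -53° = -53°
rotate link 1 by +14°: θ ← -53° +14° = -39°
rotate link 1 by +10°: θ ← -39° +10° = -29°
rotate link 1 by -70°: θ ← -29° -70° = -99°
rotate link 1 by +36°: θ ← -99° +36° = -63°
rotate link 1 by +33°: θ ← -63° +33° = -30°
rotate link 1 by +22°: θ ← -30° +22° = -8°
rotate link 1 by -11°: θ ← -8° -11° = -19°
crank pin P = (r cos θ, r sin θ) = (22.692446, -7.813636)
h = r sin θ − e = -7.813636 − 12 = -19.813636
x = r cos θ + √(L² − h²) = 22.692446 + 166.827515 = 189.519961

189.5200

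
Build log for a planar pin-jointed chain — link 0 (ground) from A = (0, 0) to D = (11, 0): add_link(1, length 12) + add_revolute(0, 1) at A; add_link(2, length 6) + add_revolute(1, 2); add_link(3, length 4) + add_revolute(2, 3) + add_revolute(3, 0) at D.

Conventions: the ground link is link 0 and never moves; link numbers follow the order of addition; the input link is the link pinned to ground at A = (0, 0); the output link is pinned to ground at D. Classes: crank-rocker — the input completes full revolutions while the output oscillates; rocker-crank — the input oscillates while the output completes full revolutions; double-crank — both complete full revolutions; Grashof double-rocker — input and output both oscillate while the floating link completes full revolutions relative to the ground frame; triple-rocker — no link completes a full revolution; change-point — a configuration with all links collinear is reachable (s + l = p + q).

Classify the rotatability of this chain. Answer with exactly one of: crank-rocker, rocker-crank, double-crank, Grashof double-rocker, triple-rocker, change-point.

lengths: ground=11, input=12, coupler=6, output=4
sorted: s=4 (shortest), l=12 (longest), p+q=17
s + l = 16 vs p + q = 17
s + l < p + q (Grashof) with shortest = output link → rocker-crank

rocker-crank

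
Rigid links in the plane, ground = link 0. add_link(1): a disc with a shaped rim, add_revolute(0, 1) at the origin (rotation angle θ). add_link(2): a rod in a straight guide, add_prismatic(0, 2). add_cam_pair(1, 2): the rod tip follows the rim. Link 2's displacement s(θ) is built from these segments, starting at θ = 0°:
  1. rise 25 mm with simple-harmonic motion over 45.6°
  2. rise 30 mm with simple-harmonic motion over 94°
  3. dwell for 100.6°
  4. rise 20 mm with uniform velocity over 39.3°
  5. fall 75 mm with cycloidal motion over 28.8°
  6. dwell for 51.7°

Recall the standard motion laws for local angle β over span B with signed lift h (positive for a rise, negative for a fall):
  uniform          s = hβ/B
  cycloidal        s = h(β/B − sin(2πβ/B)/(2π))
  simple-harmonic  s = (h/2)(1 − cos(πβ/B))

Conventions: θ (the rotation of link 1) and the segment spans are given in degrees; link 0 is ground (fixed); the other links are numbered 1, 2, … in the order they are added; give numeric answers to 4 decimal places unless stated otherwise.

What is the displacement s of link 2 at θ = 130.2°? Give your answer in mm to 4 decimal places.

segment 1 (0° to 45.6°, simple-harmonic, h = 25) is passed completely: s = 0.0000 + (25) = 25.0000
θ = 130.2° falls in segment 2 (45.6° to 139.6°, simple-harmonic, h = 30): β = 130.2 − 45.6 = 84.6°, B = 94°; Δs = 30/2·(1 − cos(π·0.9000)) = 29.2658; s = 25.0000 + 29.2658 = 54.2658

54.2658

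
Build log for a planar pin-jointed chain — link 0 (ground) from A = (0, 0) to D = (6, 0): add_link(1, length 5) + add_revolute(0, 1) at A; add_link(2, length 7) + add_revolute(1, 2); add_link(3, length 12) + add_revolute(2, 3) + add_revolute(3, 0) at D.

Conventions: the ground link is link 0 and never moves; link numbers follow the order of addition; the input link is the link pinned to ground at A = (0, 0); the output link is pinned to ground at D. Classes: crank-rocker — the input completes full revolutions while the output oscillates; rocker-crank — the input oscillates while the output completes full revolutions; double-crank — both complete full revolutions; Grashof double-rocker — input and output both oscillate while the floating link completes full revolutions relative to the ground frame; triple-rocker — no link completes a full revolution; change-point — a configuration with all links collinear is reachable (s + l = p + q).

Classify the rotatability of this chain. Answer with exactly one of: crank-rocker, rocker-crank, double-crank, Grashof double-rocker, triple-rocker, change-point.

lengths: ground=6, input=5, coupler=7, output=12
sorted: s=5 (shortest), l=12 (longest), p+q=13
s + l = 17 vs p + q = 13
s + l > p + q → non-Grashof → no link fully rotates → triple-rocker

triple-rocker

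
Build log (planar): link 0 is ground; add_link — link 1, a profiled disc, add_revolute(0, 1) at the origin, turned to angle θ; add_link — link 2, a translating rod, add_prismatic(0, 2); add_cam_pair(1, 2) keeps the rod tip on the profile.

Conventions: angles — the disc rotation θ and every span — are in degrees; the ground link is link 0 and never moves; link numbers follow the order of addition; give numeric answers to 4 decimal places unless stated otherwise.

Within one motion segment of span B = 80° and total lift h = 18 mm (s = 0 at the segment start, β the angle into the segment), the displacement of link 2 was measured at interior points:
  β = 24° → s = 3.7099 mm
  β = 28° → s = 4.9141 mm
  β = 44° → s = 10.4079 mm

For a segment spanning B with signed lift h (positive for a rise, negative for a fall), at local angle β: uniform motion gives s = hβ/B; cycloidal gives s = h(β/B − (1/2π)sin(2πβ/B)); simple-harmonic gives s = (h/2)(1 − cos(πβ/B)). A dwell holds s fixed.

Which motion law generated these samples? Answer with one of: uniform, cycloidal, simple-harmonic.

candidates at β/B = r: uniform s = h·r (linear in β); cycloidal s = h·(r − sin(2πr)/(2π)); simple-harmonic s = (h/2)(1 − cos(πr))
β=24°: printed 3.7099 | uniform 5.4000, cycloidal 2.6754, simple-harmonic 3.7099
β=28°: printed 4.9141 | uniform 6.3000, cycloidal 3.9823, simple-harmonic 4.9141
β=44°: printed 10.4079 | uniform 9.9000, cycloidal 10.7853, simple-harmonic 10.4079
only one law matches every sample → simple-harmonic

simple-harmonic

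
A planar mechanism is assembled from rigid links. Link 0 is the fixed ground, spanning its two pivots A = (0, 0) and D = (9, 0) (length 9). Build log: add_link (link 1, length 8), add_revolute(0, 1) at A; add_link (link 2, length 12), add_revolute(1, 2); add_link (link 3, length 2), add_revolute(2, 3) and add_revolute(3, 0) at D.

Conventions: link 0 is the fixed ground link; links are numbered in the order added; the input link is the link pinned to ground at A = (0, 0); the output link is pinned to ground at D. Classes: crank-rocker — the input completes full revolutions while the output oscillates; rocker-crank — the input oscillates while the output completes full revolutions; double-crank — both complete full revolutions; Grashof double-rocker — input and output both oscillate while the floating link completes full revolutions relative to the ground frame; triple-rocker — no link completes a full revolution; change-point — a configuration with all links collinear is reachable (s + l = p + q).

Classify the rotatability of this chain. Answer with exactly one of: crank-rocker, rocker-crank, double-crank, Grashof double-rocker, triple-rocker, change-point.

lengths: ground=9, input=8, coupler=12, output=2
sorted: s=2 (shortest), l=12 (longest), p+q=17
s + l = 14 vs p + q = 17
s + l < p + q (Grashof) with shortest = output link → rocker-crank

rocker-crank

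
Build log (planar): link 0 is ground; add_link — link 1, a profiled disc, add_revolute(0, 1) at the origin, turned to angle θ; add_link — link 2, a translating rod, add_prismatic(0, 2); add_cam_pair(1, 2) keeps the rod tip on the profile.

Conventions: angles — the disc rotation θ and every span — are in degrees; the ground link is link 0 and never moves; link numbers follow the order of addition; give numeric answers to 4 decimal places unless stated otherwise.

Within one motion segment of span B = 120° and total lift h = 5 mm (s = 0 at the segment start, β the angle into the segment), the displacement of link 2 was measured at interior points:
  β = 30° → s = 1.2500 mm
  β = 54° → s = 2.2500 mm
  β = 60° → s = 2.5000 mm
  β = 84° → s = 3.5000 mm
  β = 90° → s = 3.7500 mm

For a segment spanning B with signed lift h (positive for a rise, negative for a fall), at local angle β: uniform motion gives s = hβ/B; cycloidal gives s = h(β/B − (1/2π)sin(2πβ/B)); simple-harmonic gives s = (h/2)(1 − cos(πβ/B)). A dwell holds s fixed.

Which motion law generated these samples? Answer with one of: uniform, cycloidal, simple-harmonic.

candidates at β/B = r: uniform s = h·r (linear in β); cycloidal s = h·(r − sin(2πr)/(2π)); simple-harmonic s = (h/2)(1 − cos(πr))
β=30°: printed 1.2500 | uniform 1.2500, cycloidal 0.4542, simple-harmonic 0.7322
β=54°: printed 2.2500 | uniform 2.2500, cycloidal 2.0041, simple-harmonic 2.1089
β=60°: printed 2.5000 | uniform 2.5000, cycloidal 2.5000, simple-harmonic 2.5000
β=84°: printed 3.5000 | uniform 3.5000, cycloidal 4.2568, simple-harmonic 3.9695
β=90°: printed 3.7500 | uniform 3.7500, cycloidal 4.5458, simple-harmonic 4.2678
only one law matches every sample → uniform

uniform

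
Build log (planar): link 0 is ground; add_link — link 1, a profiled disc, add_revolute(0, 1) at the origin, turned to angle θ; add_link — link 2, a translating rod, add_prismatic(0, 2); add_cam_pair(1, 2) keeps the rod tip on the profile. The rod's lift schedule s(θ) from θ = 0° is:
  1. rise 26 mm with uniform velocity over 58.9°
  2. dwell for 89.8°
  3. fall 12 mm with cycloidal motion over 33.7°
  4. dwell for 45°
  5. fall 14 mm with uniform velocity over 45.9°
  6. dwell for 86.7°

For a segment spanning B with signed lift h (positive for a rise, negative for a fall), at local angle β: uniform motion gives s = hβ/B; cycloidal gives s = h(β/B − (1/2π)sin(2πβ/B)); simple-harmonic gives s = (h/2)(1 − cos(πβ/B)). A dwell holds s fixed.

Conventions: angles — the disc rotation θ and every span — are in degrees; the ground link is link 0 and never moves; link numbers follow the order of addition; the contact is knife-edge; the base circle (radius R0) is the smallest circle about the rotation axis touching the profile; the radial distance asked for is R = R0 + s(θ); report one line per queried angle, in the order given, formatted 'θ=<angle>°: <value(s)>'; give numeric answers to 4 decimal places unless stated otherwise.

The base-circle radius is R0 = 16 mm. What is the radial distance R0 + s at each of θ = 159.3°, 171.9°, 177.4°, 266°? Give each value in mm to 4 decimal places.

seg 1 [0°–58.9°] uniform, h=26: full span → s += 26 → s = 26.0000
seg 2 [58.9°–148.7°] dwell: s stays 26.0000
seg 3 [148.7°–182.4°] cycloidal, h=-12: θ=159.3° here. β=10.6, B=33.7. -12·(0.3145 − sin(2π·0.3145)/(2π)) = -2.0195 → s = 23.9805
seg 3 [148.7°–182.4°] cycloidal, h=-12: θ=171.9° here. β=23.2, B=33.7. -12·(0.6884 − sin(2π·0.6884)/(2π)) = -10.0298 → s = 15.9702
seg 3 [148.7°–182.4°] cycloidal, h=-12: θ=177.4° here. β=28.7, B=33.7. -12·(0.8516 − sin(2π·0.8516)/(2π)) = -11.7531 → s = 14.2469
seg 3 [148.7°–182.4°] cycloidal, h=-12: full span → s += -12 → s = 14.0000
seg 4 [182.4°–227.4°] dwell: s stays 14.0000
seg 5 [227.4°–273.3°] uniform, h=-14: θ=266° here. β=38.6, B=45.9. -14·38.6/45.9 = -11.7734 → s = 2.2266
θ=159.3°: R = R0 + s = 16 + 23.9805 = 39.9805
θ=171.9°: R = R0 + s = 16 + 15.9702 = 31.9702
θ=177.4°: R = R0 + s = 16 + 14.2469 = 30.2469
θ=266°: R = R0 + s = 16 + 2.2266 = 18.2266

θ=159.3°: 39.9805
θ=171.9°: 31.9702
θ=177.4°: 30.2469
θ=266°: 18.2266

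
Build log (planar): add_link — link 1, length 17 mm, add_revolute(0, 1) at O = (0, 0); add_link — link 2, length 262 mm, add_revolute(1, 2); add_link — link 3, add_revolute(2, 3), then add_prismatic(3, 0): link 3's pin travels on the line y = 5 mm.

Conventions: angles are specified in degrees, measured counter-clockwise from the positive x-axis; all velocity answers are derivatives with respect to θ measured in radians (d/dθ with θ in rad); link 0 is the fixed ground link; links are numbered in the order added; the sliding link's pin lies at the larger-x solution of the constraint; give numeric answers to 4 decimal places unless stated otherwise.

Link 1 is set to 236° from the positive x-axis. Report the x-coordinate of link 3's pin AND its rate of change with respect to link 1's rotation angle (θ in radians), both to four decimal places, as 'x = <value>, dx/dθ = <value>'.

geometry: r = 17 mm, L = 262 mm, e = 5 mm
crank pin P = (r cos θ, r sin θ) = (-9.506279, -14.093639)
h = r sin θ − e = -14.093639 − 5 = -19.093639
x = r cos θ + √(L² − h²) = -9.506279 + 261.303335 = 251.797056
dx/dθ = −r sin θ − h·r cos θ/√(L² − h²) (θ in radians; h = -19.093639) = 13.399007

x = 251.7971, dx/dθ = 13.3990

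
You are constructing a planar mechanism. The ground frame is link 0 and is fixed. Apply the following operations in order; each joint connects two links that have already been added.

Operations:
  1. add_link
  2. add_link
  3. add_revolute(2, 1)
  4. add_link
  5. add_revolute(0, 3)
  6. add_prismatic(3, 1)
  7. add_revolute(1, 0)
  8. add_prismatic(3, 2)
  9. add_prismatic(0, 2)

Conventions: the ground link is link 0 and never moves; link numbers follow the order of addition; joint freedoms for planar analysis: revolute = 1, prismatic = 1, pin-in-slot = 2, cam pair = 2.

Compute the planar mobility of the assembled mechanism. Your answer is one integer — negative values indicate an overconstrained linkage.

link 0 = ground. State L|J1|J2 = 1|0|0
+link1  2|0|0
+link2  3|0|0
R(2,1) f=1→J1  3|1|0
+link3  4|1|0
R(0,3) f=1→J1  4|2|0
P(3,1) f=1→J1  4|3|0
R(1,0) f=1→J1  4|4|0
P(3,2) f=1→J1  4|5|0
P(0,2) f=1→J1  4|6|0
M = 3(4−1)−2·6−0 = 9−12−0 = -3

M = -3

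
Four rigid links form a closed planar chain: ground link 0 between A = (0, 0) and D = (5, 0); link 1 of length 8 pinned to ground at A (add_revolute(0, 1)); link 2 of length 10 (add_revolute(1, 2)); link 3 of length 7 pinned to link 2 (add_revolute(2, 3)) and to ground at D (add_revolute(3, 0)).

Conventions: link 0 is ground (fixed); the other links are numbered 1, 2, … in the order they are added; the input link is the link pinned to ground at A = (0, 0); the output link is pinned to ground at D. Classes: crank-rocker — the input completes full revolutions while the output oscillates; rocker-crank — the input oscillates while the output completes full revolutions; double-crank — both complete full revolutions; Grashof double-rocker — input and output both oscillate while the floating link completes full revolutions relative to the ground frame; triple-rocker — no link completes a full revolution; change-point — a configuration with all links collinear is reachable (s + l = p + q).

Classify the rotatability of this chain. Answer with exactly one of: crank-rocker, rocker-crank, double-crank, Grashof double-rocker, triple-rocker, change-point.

lengths: ground=5, input=8, coupler=10, output=7
sorted: s=5 (shortest), l=10 (longest), p+q=15
s + l = 15 vs p + q = 15
s + l = p + q → change-point (collinear configuration reachable)

change-point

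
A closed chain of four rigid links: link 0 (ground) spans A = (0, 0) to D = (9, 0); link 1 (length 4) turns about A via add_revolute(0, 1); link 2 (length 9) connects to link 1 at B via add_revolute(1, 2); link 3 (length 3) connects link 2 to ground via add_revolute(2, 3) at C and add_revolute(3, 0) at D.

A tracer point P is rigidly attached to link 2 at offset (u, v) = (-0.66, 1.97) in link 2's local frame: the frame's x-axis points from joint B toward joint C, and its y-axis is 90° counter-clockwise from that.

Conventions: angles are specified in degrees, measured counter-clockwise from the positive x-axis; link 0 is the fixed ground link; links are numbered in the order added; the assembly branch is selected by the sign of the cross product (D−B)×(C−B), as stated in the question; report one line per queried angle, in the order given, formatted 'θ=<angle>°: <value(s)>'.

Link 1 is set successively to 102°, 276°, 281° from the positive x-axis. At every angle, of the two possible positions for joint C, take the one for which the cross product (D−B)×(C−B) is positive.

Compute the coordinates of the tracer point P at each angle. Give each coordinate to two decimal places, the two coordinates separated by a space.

A=(0,0), D=(9.00,0)
θ=102°: B = A + 4.00·(cos102°, sin102°) = (-0.8316, 3.9126)
θ=102°: |BD| = 10.5816
θ=102°: circle(B,9.00) ∩ circle(D,3.00): a=8.6929, h=2.3309
θ=102°:   candidates: C₊=(8.1071,2.8640) cross=24.664; C₋=(6.3833,-1.4674) cross=-24.664
θ=102°:   branch + wants cross > 0 → take C=(8.1071,2.8640) (cross=24.664)
θ=102°: ex = (C−B)/|BC| = (0.9932,-0.1165); ey = (0.1165,0.9932)
θ=102°: P = B + -0.66·ex + 1.97·ey = (-1.2576,5.9461)
θ=276°: B = A + 4.00·(cos276°, sin276°) = (0.4181, -3.9781)
θ=276°: |BD| = 9.4591
θ=276°: circle(B,9.00) ∩ circle(D,3.00): a=8.5354, h=2.8543
θ=276°:   candidates: C₊=(6.9616,2.2011) cross=26.999; C₋=(9.3624,-2.9780) cross=-26.999
θ=276°:   branch + wants cross > 0 → take C=(6.9616,2.2011) (cross=26.999)
θ=276°: ex = (C−B)/|BC| = (0.7271,0.6866); ey = (-0.6866,0.7271)
θ=276°: P = B + -0.66·ex + 1.97·ey = (-1.4143,-2.9989)
θ=281°: B = A + 4.00·(cos281°, sin281°) = (0.7632, -3.9265)
θ=281°: |BD| = 9.1248
θ=281°: circle(B,9.00) ∩ circle(D,3.00): a=8.5077, h=2.9358
θ=281°:   candidates: C₊=(7.1796,2.3846) cross=26.789; C₋=(9.7063,-2.9157) cross=-26.789
θ=281°:   branch + wants cross > 0 → take C=(7.1796,2.3846) (cross=26.789)
θ=281°: ex = (C−B)/|BC| = (0.7129,0.7012); ey = (-0.7012,0.7129)
θ=281°: P = B + -0.66·ex + 1.97·ey = (-1.0887,-2.9848)

θ=102°: -1.26 5.95
θ=276°: -1.41 -3.00
θ=281°: -1.09 -2.98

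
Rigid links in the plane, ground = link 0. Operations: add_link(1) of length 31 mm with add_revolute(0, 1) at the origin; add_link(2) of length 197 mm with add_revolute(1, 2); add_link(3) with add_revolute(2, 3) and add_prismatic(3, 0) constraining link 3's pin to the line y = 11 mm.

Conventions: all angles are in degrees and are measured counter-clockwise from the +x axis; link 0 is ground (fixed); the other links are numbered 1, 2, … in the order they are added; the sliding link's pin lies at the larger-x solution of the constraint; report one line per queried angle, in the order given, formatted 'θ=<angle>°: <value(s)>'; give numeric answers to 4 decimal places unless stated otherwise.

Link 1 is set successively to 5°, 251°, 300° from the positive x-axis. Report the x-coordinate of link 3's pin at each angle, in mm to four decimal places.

geometry: r = 31 mm, L = 197 mm, e = 11 mm
θ=5°: crank pin P = (r cos θ, r sin θ) = (30.882036, 2.701828)
θ=5°: h = r sin θ − e = 2.701828 − 11 = -8.298172
θ=5°: x = r cos θ + √(L² − h²) = 30.882036 + 196.825152 = 227.707187
θ=251°: crank pin P = (r cos θ, r sin θ) = (-10.092613, -29.311076)
θ=251°: h = r sin θ − e = -29.311076 − 11 = -40.311076
θ=251°: x = r cos θ + √(L² − h²) = -10.092613 + 192.831577 = 182.738964
θ=300°: crank pin P = (r cos θ, r sin θ) = (15.500000, -26.846788)
θ=300°: h = r sin θ − e = -26.846788 − 11 = -37.846788
θ=300°: x = r cos θ + √(L² − h²) = 15.500000 + 193.330341 = 208.830341

θ=5°: 227.7072
θ=251°: 182.7390
θ=300°: 208.8303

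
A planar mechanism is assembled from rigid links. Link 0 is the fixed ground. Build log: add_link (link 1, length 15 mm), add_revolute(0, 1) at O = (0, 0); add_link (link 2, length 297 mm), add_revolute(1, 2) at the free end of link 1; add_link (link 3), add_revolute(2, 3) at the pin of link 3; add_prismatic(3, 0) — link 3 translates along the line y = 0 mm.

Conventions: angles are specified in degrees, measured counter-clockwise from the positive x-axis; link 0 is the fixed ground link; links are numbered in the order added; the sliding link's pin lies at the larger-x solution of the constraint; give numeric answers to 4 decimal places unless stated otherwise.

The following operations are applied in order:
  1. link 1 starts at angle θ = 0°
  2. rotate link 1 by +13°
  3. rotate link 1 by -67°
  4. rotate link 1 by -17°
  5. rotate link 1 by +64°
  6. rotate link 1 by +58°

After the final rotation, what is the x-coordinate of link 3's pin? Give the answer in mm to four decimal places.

geometry: r = 15 mm, L = 297 mm, e = 0 mm; θ starts at 0°
rotate link 1 by +13°: θ ← 0° +13° = 13°
rotate link 1 by -67°: θ ← 13° -67° = -54°
rotate link 1 by -17°: θ ← -54° -17° = -71°
rotate link 1 by +64°: θ ← -71° +64° = -7°
rotate link 1 by +58°: θ ← -7° +58° = 51°
crank pin P = (r cos θ, r sin θ) = (9.439806, 11.657189)
h = r sin θ − e = 11.657189 − 0 = 11.657189
x = r cos θ + √(L² − h²) = 9.439806 + 296.771141 = 306.210947

306.2109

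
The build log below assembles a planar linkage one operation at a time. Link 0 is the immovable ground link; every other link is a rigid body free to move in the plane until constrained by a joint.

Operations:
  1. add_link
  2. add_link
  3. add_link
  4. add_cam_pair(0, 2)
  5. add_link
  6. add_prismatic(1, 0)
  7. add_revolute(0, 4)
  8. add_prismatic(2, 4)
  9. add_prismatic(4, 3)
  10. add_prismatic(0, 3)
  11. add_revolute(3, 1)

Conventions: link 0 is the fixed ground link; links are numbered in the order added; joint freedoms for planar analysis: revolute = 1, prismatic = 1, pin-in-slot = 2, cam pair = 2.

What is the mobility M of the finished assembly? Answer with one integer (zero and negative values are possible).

(L,J1,J2)=(1,0,0); link0 fixed
link1: (2,0,0)
link2: (3,0,0)
link3: (4,0,0)
C 0-2 [J2]: (4,0,1)
link4: (5,0,1)
P 1-0 [J1]: (5,1,1)
R 0-4 [J1]: (5,2,1)
P 2-4 [J1]: (5,3,1)
P 4-3 [J1]: (5,4,1)
P 0-3 [J1]: (5,5,1)
R 3-1 [J1]: (5,6,1)
Grübler: 3·4 − 2·6 − 1 = -1

M = -1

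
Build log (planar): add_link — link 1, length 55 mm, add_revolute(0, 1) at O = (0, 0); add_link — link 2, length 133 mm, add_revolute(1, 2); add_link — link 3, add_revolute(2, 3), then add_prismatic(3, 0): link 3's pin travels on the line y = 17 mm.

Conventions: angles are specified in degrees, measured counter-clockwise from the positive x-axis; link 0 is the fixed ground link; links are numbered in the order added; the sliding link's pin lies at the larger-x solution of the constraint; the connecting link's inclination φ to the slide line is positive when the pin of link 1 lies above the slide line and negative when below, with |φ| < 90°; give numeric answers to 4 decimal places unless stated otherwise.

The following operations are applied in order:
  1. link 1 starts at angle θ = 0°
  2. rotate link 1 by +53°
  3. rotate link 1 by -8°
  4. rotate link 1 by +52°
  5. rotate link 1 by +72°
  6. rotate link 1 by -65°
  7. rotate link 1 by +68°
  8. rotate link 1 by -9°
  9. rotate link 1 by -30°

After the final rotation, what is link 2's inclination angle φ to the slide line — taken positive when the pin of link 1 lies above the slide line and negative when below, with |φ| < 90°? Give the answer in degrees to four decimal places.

geometry: r = 55 mm, L = 133 mm, e = 17 mm; θ starts at 0°
rotate link 1 by +53°: θ ← 0° +53° = 53°
rotate link 1 by -8°: θ ← 53° -8° = 45°
rotate link 1 by +52°: θ ← 45° +52° = 97°
rotate link 1 by +72°: θ ← 97° +72° = 169°
rotate link 1 by -65°: θ ← 169° -65° = 104°
rotate link 1 by +68°: θ ← 104° +68° = 172°
rotate link 1 by -9°: θ ← 172° -9° = 163°
rotate link 1 by -30°: θ ← 163° -30° = 133°
h = r sin θ − e = 40.224454 − 17 = 23.224454
sin φ = h / L = 23.224454 / 133 = 0.17461995
φ = arcsin(0.17461995) = 10.056542°

10.0565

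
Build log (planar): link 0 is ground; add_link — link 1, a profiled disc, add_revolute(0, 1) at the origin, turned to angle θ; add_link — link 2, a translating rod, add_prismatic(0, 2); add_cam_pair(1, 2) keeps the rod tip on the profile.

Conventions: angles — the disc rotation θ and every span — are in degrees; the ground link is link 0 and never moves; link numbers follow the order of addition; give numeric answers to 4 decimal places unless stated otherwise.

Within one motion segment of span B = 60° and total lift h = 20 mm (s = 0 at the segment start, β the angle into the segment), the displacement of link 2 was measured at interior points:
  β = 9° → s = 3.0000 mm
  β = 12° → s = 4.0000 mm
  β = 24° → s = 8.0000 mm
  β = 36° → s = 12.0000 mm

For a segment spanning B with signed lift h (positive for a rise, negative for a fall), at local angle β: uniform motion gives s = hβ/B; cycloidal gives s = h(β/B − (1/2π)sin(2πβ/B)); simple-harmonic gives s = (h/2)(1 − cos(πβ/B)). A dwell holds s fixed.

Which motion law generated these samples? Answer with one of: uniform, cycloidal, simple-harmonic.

candidates at β/B = r: uniform s = h·r (linear in β); cycloidal s = h·(r − sin(2πr)/(2π)); simple-harmonic s = (h/2)(1 − cos(πr))
β=9°: printed 3.0000 | uniform 3.0000, cycloidal 0.4248, simple-harmonic 1.0899
β=12°: printed 4.0000 | uniform 4.0000, cycloidal 0.9727, simple-harmonic 1.9098
β=24°: printed 8.0000 | uniform 8.0000, cycloidal 6.1290, simple-harmonic 6.9098
β=36°: printed 12.0000 | uniform 12.0000, cycloidal 13.8710, simple-harmonic 13.0902
only one law matches every sample → uniform

uniform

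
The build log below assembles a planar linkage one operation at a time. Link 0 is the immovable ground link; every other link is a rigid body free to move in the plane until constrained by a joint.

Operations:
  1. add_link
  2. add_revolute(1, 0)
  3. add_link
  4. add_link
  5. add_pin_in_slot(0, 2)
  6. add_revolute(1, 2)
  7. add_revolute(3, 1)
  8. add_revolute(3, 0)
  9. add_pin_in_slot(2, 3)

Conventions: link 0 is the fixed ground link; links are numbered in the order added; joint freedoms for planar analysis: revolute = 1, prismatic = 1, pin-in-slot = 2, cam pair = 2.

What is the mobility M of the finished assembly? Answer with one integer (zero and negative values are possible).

ground; <1,0,0>
#1 <2,0,0>
R:1↔0 J1 <2,1,0>
#2 <3,1,0>
#3 <4,1,0>
PS:0↔2 J2 <4,1,1>
R:1↔2 J1 <4,2,1>
R:3↔1 J1 <4,3,1>
R:3↔0 J1 <4,4,1>
PS:2↔3 J2 <4,4,2>
3×3 − 2×4 − 1×2 = -1

M = -1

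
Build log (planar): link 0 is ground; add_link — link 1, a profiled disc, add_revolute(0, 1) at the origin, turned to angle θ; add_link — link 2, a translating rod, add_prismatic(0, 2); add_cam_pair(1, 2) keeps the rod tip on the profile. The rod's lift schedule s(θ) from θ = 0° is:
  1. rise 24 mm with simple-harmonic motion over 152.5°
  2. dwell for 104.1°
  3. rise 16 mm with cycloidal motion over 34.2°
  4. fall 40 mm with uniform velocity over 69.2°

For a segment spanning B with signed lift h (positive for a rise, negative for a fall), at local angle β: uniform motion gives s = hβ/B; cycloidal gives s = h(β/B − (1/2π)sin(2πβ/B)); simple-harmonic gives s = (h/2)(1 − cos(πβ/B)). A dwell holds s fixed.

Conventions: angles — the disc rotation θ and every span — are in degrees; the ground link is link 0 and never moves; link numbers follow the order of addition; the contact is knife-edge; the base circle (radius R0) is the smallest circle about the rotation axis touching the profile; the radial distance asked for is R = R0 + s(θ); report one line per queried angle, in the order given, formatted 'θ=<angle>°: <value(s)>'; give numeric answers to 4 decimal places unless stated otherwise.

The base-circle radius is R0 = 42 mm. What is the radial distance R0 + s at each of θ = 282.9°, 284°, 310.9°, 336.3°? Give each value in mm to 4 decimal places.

seg 1 [0°–152.5°] simple-harmonic, h=24: full span → s += 24 → s = 24.0000
seg 2 [152.5°–256.6°] dwell: s stays 24.0000
seg 3 [256.6°–290.8°] cycloidal, h=16: θ=282.9° here. β=26.3, B=34.2. 16·(0.7690 − sin(2π·0.7690)/(2π)) = 14.8324 → s = 38.8324
seg 3 [256.6°–290.8°] cycloidal, h=16: θ=284° here. β=27.4, B=34.2. 16·(0.8012 − sin(2π·0.8012)/(2π)) = 15.2347 → s = 39.2347
seg 3 [256.6°–290.8°] cycloidal, h=16: full span → s += 16 → s = 40.0000
seg 4 [290.8°–360°] uniform, h=-40: θ=310.9° here. β=20.1, B=69.2. -40·20.1/69.2 = -11.6185 → s = 28.3815
seg 4 [290.8°–360°] uniform, h=-40: θ=336.3° here. β=45.5, B=69.2. -40·45.5/69.2 = -26.3006 → s = 13.6994
θ=282.9°: R = R0 + s = 42 + 38.8324 = 80.8324
θ=284°: R = R0 + s = 42 + 39.2347 = 81.2347
θ=310.9°: R = R0 + s = 42 + 28.3815 = 70.3815
θ=336.3°: R = R0 + s = 42 + 13.6994 = 55.6994

θ=282.9°: 80.8324
θ=284°: 81.2347
θ=310.9°: 70.3815
θ=336.3°: 55.6994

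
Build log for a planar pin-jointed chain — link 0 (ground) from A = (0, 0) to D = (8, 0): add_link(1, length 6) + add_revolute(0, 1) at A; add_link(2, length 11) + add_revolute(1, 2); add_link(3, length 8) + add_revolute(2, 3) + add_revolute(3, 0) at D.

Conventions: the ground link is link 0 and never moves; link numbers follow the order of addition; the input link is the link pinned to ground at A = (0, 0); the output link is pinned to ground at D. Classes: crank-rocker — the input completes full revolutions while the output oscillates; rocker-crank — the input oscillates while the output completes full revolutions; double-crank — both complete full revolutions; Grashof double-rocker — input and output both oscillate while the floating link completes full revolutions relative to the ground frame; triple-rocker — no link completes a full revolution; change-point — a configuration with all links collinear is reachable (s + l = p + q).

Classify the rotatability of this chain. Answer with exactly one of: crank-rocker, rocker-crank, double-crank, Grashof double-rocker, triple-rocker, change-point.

lengths: ground=8, input=6, coupler=11, output=8
sorted: s=6 (shortest), l=11 (longest), p+q=16
s + l = 17 vs p + q = 16
s + l > p + q → non-Grashof → no link fully rotates → triple-rocker

triple-rocker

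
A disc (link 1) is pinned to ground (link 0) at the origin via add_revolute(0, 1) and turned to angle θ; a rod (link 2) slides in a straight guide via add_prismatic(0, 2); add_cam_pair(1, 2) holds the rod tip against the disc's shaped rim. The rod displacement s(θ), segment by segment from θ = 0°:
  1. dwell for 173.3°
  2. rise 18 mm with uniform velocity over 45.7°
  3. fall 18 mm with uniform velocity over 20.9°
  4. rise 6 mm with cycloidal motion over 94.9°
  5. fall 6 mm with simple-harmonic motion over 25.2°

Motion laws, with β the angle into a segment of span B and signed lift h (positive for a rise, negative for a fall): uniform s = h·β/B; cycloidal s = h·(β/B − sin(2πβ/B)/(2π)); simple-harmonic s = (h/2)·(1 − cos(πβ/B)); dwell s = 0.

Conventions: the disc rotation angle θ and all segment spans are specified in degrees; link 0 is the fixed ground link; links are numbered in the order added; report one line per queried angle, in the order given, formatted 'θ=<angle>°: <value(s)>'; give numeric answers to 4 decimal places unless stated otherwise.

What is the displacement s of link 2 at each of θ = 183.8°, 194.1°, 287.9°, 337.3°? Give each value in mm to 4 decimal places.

segment 1 (0° to 173.3°, dwell): s unchanged at 0.0000
θ = 183.8° falls in segment 2 (173.3° to 219°, uniform, h = 18): β = 183.8 − 173.3 = 10.5°, B = 45.7°; Δs = 18·10.5/45.7 = 4.1357; s = 0.0000 + 4.1357 = 4.1357
θ = 194.1° falls in segment 2 (173.3° to 219°, uniform, h = 18): β = 194.1 − 173.3 = 20.8°, B = 45.7°; Δs = 18·20.8/45.7 = 8.1926; s = 0.0000 + 8.1926 = 8.1926
segment 2 (173.3° to 219°, uniform, h = 18) is passed completely: s = 0.0000 + (18) = 18.0000
segment 3 (219° to 239.9°, uniform, h = -18) is passed completely: s = 18.0000 + (-18) = 0.0000
θ = 287.9° falls in segment 4 (239.9° to 334.8°, cycloidal, h = 6): β = 287.9 − 239.9 = 48°, B = 94.9°; Δs = 6·(0.5058 − sin(2π·0.5058)/(2π)) = 3.0695; s = 0.0000 + 3.0695 = 3.0695
segment 4 (239.9° to 334.8°, cycloidal, h = 6) is passed completely: s = 0.0000 + (6) = 6.0000
θ = 337.3° falls in segment 5 (334.8° to 360°, simple-harmonic, h = -6): β = 337.3 − 334.8 = 2.5°, B = 25.2°; Δs = -6/2·(1 − cos(π·0.0992)) = -0.1445; s = 6.0000 − 0.1445 = 5.8555

θ=183.8°: 4.1357
θ=194.1°: 8.1926
θ=287.9°: 3.0695
θ=337.3°: 5.8555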